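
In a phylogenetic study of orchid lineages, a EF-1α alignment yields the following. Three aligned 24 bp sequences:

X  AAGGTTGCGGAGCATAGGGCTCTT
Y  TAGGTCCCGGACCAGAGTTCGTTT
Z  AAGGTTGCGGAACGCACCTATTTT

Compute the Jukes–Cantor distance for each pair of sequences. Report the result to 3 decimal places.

X–Y: 9/24 sites differ → p = 0.375, d = −0.75 ln(1 − 0.5) = 0.519860 ≈ 0.520.
X–Z: 8/24 sites differ → p ≈ 0.333333, d = −0.75 ln(1 − 0.444444) = 0.440839 ≈ 0.441.
Y–Z: 10/24 sites differ → p ≈ 0.416667, d = −0.75 ln(1 − 0.555556) = 0.608198 ≈ 0.608.

d(X,Y) = 0.520, d(X,Z) = 0.441, d(Y,Z) = 0.608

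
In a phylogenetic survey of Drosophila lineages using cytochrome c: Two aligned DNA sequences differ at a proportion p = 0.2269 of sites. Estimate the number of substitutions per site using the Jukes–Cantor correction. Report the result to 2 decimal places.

0.27

d = −(3/4) ln(1 − 4p/3) = −0.75 ln(1 − 0.302533) = −0.75 ln(0.697467)
  = −0.75 × (-0.360300) = 0.270225 substitutions/site.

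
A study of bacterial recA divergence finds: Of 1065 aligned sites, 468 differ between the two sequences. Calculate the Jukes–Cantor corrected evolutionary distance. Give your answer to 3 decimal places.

p = 468/1065 ≈ 0.439437.
d = −(3/4) ln(1 − 4p/3) = −0.75 ln(1 − 0.585916) = −0.75 ln(0.414084)
  = −0.75 × (-0.881686) = 0.661265 substitutions/site.

0.661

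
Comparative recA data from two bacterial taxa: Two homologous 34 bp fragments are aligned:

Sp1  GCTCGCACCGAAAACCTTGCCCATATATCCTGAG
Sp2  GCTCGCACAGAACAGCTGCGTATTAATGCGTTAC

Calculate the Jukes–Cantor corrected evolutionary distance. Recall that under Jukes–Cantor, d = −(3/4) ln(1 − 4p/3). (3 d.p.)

0.665

The sequences differ at 15 of 34 sites, so p = 15/34 ≈ 0.441176.
d = −(3/4) ln(1 − 4p/3) = −0.75 ln(1 − 0.588235) = −0.75 ln(0.411765)
  = −0.75 × (-0.887302) = 0.665477 substitutions/site.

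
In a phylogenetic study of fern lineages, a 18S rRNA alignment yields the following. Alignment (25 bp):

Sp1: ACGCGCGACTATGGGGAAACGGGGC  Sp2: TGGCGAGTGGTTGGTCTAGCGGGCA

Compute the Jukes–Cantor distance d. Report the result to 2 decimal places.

0.89

The sequences differ at 13 of 25 sites, so p = 13/25 = 0.52.
d = −(3/4) ln(1 − 4p/3) = −0.75 ln(1 − 0.693333) = −0.75 ln(0.306667)
  = −0.75 × (-1.181993) = 0.886495 substitutions/site.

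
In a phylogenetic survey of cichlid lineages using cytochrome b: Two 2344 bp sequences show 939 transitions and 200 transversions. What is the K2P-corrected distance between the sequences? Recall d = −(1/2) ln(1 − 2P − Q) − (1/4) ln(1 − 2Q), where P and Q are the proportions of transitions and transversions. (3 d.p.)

P = 939/2344 ≈ 0.400597 and Q = 200/2344 ≈ 0.085324.
Under the Kimura two-parameter model, d = −½ ln(1 − 2P − Q) − ¼ ln(1 − 2Q).
1 − 2P − Q = 0.113482, giving −½ ln(0.113482) = 1.088056.
1 − 2Q = 0.829352, giving −¼ ln(0.829352) = 0.046778.
d = 1.088056 + 0.046778 = 1.134834.

1.135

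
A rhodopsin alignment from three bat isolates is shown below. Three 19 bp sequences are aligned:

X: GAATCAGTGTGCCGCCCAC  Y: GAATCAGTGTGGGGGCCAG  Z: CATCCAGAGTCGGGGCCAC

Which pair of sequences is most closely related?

X–Y: 4/19 differ, p = 0.211, d = 0.247.
X–Z: 8/19 differ, p = 0.421, d = 0.618.
Y–Z: 6/19 differ, p = 0.316, d = 0.410.
The smallest distance is between X and Y.

X and Y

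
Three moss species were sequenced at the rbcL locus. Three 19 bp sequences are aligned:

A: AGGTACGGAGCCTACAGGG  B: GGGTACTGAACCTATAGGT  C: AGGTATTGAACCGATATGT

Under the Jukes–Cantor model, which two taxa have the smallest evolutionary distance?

A–B: 5/19 differ, p = 0.263, d = 0.324.
A–C: 7/19 differ, p = 0.368, d = 0.507.
B–C: 4/19 differ, p = 0.211, d = 0.247.
The smallest distance is between B and C.

B and C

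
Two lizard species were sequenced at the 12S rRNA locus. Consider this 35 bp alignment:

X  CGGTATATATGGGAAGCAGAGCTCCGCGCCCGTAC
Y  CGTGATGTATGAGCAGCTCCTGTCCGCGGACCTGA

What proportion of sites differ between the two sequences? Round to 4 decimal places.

0.4286

The sequences differ at 15 of 35 positions.
p = 15/35 = 0.428571… ≈ 0.4286 (to 4 d.p.).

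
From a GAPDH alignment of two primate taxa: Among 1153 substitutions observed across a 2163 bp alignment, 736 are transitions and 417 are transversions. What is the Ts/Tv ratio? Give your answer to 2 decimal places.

R = 736/417 = 1.764988… ≈ 1.76 (to 2 d.p.).

1.76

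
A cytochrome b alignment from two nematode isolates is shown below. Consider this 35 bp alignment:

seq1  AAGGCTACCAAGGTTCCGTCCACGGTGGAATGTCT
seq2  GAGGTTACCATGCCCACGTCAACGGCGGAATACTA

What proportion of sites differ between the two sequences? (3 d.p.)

The sequences differ at 13 of 35 positions.
p = 13/35 = 0.371428… ≈ 0.371 (to 3 d.p.).

0.371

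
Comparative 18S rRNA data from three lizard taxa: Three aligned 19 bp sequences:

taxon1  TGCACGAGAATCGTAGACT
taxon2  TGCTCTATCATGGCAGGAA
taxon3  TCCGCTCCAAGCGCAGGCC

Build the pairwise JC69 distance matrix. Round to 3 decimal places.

taxon1–taxon2: 9/19 sites differ → p ≈ 0.473684, d = −0.75 ln(1 − 0.631579) = 0.748897 ≈ 0.749.
taxon1–taxon3: 9/19 sites differ → p ≈ 0.473684, d = −0.75 ln(1 − 0.631579) = 0.748897 ≈ 0.749.
taxon2–taxon3: 9/19 sites differ → p ≈ 0.473684, d = −0.75 ln(1 − 0.631579) = 0.748897 ≈ 0.749.

d(taxon1,taxon2) = 0.749, d(taxon1,taxon3) = 0.749, d(taxon2,taxon3) = 0.749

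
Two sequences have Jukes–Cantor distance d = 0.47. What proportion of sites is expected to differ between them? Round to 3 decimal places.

p = (3/4)(1 − e^(−4d/3)) = 0.75 × (1 − e^(-0.626667)) = 0.75 × (1 − 0.534370) = 0.349223.

0.349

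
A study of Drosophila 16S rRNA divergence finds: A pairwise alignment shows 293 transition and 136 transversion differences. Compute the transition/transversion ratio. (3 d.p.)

2.154

R = 293/136 = 2.154411… ≈ 2.154 (to 3 d.p.).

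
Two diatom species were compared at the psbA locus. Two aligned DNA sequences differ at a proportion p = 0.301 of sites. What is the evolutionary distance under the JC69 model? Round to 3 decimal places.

0.385

d = −(3/4) ln(1 − 4p/3) = −0.75 ln(1 − 0.401333) = −0.75 ln(0.598667)
  = −0.75 × (-0.513050) = 0.384788 substitutions/site.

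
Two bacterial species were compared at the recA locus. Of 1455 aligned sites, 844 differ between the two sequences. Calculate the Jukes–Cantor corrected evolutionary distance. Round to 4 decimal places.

1.1135

p = 844/1455 ≈ 0.580069.
d = −(3/4) ln(1 − 4p/3) = −0.75 ln(1 − 0.773425) = −0.75 ln(0.226575)
  = −0.75 × (-1.484679) = 1.113509 substitutions/site.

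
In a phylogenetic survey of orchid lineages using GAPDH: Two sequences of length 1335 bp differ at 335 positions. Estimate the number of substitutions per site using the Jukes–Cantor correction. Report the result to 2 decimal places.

0.31

p = 335/1335 ≈ 0.250936.
d = −(3/4) ln(1 − 4p/3) = −0.75 ln(1 − 0.334581) = −0.75 ln(0.665419)
  = −0.75 × (-0.407338) = 0.305504 substitutions/site.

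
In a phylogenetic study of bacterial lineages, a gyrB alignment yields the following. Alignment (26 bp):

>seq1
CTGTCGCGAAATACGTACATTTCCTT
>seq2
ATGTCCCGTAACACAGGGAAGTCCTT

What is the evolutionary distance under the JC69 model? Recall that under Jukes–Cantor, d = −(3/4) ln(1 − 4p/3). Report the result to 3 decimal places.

The sequences differ at 10 of 26 sites (1, 6, 9, 12, 15, 16, 17, 18, 20, 21), so p = 10/26 ≈ 0.384615.
d = −(3/4) ln(1 − 4p/3) = −0.75 ln(1 − 0.51282) = −0.75 ln(0.48718)
  = −0.75 × (-0.719122) = 0.539342 substitutions/site.

0.539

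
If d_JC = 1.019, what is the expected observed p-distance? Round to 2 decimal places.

p = (3/4)(1 − e^(−4d/3)) = 0.75 × (1 − e^(-1.358667)) = 0.75 × (1 − 0.257003) = 0.557248.

0.56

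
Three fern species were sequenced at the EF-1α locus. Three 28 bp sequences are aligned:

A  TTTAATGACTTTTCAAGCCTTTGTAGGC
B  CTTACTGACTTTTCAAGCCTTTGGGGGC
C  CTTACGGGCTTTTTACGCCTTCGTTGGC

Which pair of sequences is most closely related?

A–B: 4/28 differ, p = 0.143, d = 0.158.
A–C: 8/28 differ, p = 0.286, d = 0.360.
B–C: 7/28 differ, p = 0.250, d = 0.304.
The smallest distance is between A and B.

A and B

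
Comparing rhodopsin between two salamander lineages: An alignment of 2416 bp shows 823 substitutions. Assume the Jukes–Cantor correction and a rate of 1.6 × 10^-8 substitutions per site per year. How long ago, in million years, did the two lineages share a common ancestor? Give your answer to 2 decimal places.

14.19

p = 823/2416 ≈ 0.340646.
d = −(3/4) ln(1 − 4p/3) = −0.75 ln(1 − 0.454195) = −0.75 ln(0.545805)
  = −0.75 × (-0.605494) = 0.454121 substitutions/site.
Under a molecular clock d = 2μt, so t = d/(2μ) = 0.454121 / (2 × 1.6 × 10^-8) = 14.19 million years.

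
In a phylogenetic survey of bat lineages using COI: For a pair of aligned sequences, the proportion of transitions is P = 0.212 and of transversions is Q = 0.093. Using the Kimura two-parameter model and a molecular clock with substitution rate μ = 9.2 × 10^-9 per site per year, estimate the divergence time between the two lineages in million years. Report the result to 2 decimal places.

22.57

Under the Kimura two-parameter model, d = −½ ln(1 − 2P − Q) − ¼ ln(1 − 2Q).
1 − 2P − Q = 0.483, giving −½ ln(0.483) = 0.363869.
1 − 2Q = 0.814, giving −¼ ln(0.814) = 0.051449.
d = 0.363869 + 0.051449 = 0.415318.
Under a molecular clock d = 2μt, so t = d/(2μ) = 0.415318 / (2 × 9.2 × 10^-9) = 22.57 million years.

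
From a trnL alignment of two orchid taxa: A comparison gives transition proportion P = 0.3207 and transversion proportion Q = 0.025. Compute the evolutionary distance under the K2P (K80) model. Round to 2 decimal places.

0.56

Under the Kimura two-parameter model, d = −½ ln(1 − 2P − Q) − ¼ ln(1 − 2Q).
1 − 2P − Q = 0.3336, giving −½ ln(0.3336) = 0.548906.
1 − 2Q = 0.95, giving −¼ ln(0.95) = 0.012823.
d = 0.548906 + 0.012823 = 0.561729.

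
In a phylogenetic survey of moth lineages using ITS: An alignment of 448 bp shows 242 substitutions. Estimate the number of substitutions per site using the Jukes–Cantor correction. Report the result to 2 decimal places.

0.96

p = 242/448 ≈ 0.540179.
d = −(3/4) ln(1 − 4p/3) = −0.75 ln(1 − 0.720239) = −0.75 ln(0.279761)
  = −0.75 × (-1.273820) = 0.955365 substitutions/site.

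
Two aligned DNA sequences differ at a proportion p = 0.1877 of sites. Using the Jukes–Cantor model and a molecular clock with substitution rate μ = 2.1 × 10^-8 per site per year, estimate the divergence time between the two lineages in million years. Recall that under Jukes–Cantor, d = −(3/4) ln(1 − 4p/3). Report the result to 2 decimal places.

5.14

d = −(3/4) ln(1 − 4p/3) = −0.75 ln(1 − 0.250267) = −0.75 ln(0.749733)
  = −0.75 × (-0.288038) = 0.216029 substitutions/site.
Under a molecular clock d = 2μt, so t = d/(2μ) = 0.216029 / (2 × 2.1 × 10^-8) = 5.14 million years.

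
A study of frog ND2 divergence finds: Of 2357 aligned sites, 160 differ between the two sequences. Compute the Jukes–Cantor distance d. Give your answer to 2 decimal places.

p = 160/2357 ≈ 0.067883.
d = −(3/4) ln(1 − 4p/3) = −0.75 ln(1 − 0.090511) = −0.75 ln(0.909489)
  = −0.75 × (-0.094872) = 0.071154 substitutions/site.

0.07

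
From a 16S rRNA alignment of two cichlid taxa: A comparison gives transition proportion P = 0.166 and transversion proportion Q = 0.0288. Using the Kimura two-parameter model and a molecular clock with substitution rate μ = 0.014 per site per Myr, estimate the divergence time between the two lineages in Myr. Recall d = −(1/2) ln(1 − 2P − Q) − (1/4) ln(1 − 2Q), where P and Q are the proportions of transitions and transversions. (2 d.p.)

8.52

Under the Kimura two-parameter model, d = −½ ln(1 − 2P − Q) − ¼ ln(1 − 2Q).
1 − 2P − Q = 0.6392, giving −½ ln(0.6392) = 0.223769.
1 − 2Q = 0.9424, giving −¼ ln(0.9424) = 0.014831.
d = 0.223769 + 0.014831 = 0.238600.
Under a molecular clock d = 2μt, so t = d/(2μ) = 0.238600 / (2 × 0.014) = 8.52 Myr.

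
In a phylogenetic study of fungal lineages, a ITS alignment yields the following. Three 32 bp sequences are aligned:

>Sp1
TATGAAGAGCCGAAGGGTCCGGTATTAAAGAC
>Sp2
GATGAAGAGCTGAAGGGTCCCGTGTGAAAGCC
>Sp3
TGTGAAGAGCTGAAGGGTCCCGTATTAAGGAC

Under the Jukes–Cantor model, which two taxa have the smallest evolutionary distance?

Sp1–Sp2: 6/32 differ, p = 0.188, d = 0.216.
Sp1–Sp3: 4/32 differ, p = 0.125, d = 0.137.
Sp2–Sp3: 6/32 differ, p = 0.188, d = 0.216.
The smallest distance is between Sp1 and Sp3.

Sp1 and Sp3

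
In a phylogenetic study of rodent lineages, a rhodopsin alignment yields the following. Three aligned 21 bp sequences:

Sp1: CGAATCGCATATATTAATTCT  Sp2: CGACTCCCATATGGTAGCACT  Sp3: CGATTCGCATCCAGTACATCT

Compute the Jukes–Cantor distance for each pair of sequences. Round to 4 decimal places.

d(Sp1,Sp2) = 0.4408, d(Sp1,Sp3) = 0.3597, d(Sp2,Sp3) = 0.5319

Sp1–Sp2: 7/21 sites differ → p ≈ 0.333333, d = −0.75 ln(1 − 0.444444) = 0.440839 ≈ 0.4408.
Sp1–Sp3: 6/21 sites differ → p ≈ 0.285714, d = −0.75 ln(1 − 0.380952) = 0.359679 ≈ 0.3597.
Sp2–Sp3: 8/21 sites differ → p ≈ 0.380952, d = −0.75 ln(1 − 0.507936) = 0.531860 ≈ 0.5319.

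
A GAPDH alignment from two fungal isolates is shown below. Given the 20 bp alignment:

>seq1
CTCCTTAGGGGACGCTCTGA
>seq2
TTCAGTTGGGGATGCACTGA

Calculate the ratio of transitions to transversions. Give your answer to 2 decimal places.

0.50

Transitions are A↔G and C↔T; transversions are all other mismatches.
Transitions: 2. Transversions: 4.
R = 2/4 = 0.50.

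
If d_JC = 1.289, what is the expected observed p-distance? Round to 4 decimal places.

p = (3/4)(1 − e^(−4d/3)) = 0.75 × (1 − e^(-1.718667)) = 0.75 × (1 − 0.179305) = 0.615521.

0.6155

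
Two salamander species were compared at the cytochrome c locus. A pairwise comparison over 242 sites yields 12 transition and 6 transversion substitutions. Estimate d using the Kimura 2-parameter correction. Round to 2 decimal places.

0.08

P = 12/242 ≈ 0.049587 and Q = 6/242 ≈ 0.024793.
Under the Kimura two-parameter model, d = −½ ln(1 − 2P − Q) − ¼ ln(1 − 2Q).
1 − 2P − Q = 0.876033, giving −½ ln(0.876033) = 0.066176.
1 − 2Q = 0.950414, giving −¼ ln(0.950414) = 0.012714.
d = 0.066176 + 0.012714 = 0.078890.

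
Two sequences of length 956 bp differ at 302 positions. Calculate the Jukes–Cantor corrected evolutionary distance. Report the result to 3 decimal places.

p = 302/956 ≈ 0.3159.
d = −(3/4) ln(1 − 4p/3) = −0.75 ln(1 − 0.4212) = −0.75 ln(0.5788)
  = −0.75 × (-0.546798) = 0.410099 substitutions/site.

0.410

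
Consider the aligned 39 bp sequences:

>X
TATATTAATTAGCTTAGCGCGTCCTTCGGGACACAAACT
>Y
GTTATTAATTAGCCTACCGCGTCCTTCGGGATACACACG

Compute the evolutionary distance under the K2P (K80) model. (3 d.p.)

0.205

Of 39 sites, 2 differences are transitions and 5 are transversions, so P = 2/39 ≈ 0.051282 and Q = 5/39 ≈ 0.128205.
Under the Kimura two-parameter model, d = −½ ln(1 − 2P − Q) − ¼ ln(1 − 2Q).
1 − 2P − Q = 0.769231, giving −½ ln(0.769231) = 0.131182.
1 − 2Q = 0.74359, giving −¼ ln(0.74359) = 0.074066.
d = 0.131182 + 0.074066 = 0.205248.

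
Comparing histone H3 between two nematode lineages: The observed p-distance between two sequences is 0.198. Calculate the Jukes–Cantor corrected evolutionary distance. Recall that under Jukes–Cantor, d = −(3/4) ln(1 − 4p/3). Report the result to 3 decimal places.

0.230

d = −(3/4) ln(1 − 4p/3) = −0.75 ln(1 − 0.264) = −0.75 ln(0.736)
  = −0.75 × (-0.306525) = 0.229894 substitutions/site.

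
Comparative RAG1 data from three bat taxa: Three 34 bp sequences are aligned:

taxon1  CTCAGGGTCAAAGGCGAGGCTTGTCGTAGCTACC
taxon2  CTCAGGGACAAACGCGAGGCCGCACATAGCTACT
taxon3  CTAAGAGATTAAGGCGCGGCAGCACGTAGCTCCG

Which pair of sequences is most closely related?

taxon1–taxon2: 8/34 differ, p = 0.235, d = 0.282.
taxon1–taxon3: 12/34 differ, p = 0.353, d = 0.477.
taxon2–taxon3: 10/34 differ, p = 0.294, d = 0.373.
The smallest distance is between taxon1 and taxon2.

taxon1 and taxon2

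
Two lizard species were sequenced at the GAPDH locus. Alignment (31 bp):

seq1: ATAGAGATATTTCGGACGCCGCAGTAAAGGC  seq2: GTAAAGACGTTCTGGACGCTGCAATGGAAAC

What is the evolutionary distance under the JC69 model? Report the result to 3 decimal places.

The sequences differ at 12 of 31 sites, so p = 12/31 ≈ 0.387097.
d = −(3/4) ln(1 − 4p/3) = −0.75 ln(1 − 0.516129) = −0.75 ln(0.483871)
  = −0.75 × (-0.725937) = 0.544453 substitutions/site.

0.544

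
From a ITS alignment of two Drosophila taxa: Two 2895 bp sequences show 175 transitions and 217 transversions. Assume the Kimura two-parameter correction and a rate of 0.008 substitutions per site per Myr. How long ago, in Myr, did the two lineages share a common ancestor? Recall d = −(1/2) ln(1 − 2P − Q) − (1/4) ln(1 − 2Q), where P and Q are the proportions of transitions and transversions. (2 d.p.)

P = 175/2895 ≈ 0.060449 and Q = 217/2895 ≈ 0.074957.
Under the Kimura two-parameter model, d = −½ ln(1 − 2P − Q) − ¼ ln(1 − 2Q).
1 − 2P − Q = 0.804145, giving −½ ln(0.804145) = 0.108988.
1 − 2Q = 0.850086, giving −¼ ln(0.850086) = 0.040604.
d = 0.108988 + 0.040604 = 0.149592.
Under a molecular clock d = 2μt, so t = d/(2μ) = 0.149592 / (2 × 0.008) = 9.35 Myr.

9.35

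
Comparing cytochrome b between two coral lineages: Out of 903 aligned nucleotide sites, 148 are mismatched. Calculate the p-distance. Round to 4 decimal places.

p = 148/903 = 0.163898… ≈ 0.1639 (to 4 d.p.).

0.1639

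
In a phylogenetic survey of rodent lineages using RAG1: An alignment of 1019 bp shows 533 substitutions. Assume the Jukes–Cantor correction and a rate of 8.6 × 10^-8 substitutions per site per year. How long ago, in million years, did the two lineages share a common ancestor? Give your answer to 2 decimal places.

p = 533/1019 ≈ 0.523062.
d = −(3/4) ln(1 − 4p/3) = −0.75 ln(1 − 0.697416) = −0.75 ln(0.302584)
  = −0.75 × (-1.195396) = 0.896547 substitutions/site.
Under a molecular clock d = 2μt, so t = d/(2μ) = 0.896547 / (2 × 8.6 × 10^-8) = 5.21 million years.

5.21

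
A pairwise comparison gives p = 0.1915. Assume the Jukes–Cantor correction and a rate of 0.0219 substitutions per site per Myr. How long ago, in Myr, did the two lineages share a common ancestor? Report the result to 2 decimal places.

5.05

d = −(3/4) ln(1 − 4p/3) = −0.75 ln(1 − 0.255333) = −0.75 ln(0.744667)
  = −0.75 × (-0.294818) = 0.221114 substitutions/site.
Under a molecular clock d = 2μt, so t = d/(2μ) = 0.221114 / (2 × 0.0219) = 5.05 Myr.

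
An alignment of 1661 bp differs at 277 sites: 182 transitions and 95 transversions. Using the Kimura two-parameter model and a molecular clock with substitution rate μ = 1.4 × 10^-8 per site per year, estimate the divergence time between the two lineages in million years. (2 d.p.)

6.86

P = 182/1661 ≈ 0.109573 and Q = 95/1661 ≈ 0.057194.
Under the Kimura two-parameter model, d = −½ ln(1 − 2P − Q) − ¼ ln(1 − 2Q).
1 − 2P − Q = 0.72366, giving −½ ln(0.72366) = 0.161717.
1 − 2Q = 0.885612, giving −¼ ln(0.885612) = 0.030369.
d = 0.161717 + 0.030369 = 0.192086.
Under a molecular clock d = 2μt, so t = d/(2μ) = 0.192086 / (2 × 1.4 × 10^-8) = 6.86 million years.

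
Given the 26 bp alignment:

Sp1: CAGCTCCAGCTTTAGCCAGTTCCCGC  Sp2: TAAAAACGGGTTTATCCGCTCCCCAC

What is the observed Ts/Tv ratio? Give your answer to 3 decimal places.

1.000

Transitions are A↔G and C↔T; transversions are all other mismatches.
Transitions: 6. Transversions: 6.
R = 6/6 = 1.000.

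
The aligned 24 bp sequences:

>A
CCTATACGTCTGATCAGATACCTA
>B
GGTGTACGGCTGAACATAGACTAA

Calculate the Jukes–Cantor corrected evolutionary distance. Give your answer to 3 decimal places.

0.520

The sequences differ at 9 of 24 sites (1, 2, 4, 9, 14, 17, 19, 22, 23), so p = 9/24 = 0.375.
d = −(3/4) ln(1 − 4p/3) = −0.75 ln(1 − 0.5) = −0.75 ln(0.5)
  = −0.75 × (-0.693147) = 0.519860 substitutions/site.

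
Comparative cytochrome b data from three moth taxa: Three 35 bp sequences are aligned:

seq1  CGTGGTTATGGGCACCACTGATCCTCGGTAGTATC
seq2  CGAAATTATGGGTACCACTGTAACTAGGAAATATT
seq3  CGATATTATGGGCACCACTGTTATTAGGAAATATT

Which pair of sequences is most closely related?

seq1–seq2: 11/35 differ, p = 0.314, d = 0.407.
seq1–seq3: 10/35 differ, p = 0.286, d = 0.360.
seq2–seq3: 4/35 differ, p = 0.114, d = 0.124.
The smallest distance is between seq2 and seq3.

seq2 and seq3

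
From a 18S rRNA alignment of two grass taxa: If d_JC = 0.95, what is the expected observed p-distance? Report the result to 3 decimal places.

p = (3/4)(1 − e^(−4d/3)) = 0.75 × (1 − e^(-1.266667)) = 0.75 × (1 − 0.281769) = 0.538673.

0.539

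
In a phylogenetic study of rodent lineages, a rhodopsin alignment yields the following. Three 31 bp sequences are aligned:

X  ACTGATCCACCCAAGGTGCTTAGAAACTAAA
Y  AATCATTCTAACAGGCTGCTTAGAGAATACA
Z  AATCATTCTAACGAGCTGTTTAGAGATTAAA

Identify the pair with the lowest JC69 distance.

Y and Z

X–Y: 11/31 differ, p = 0.355, d = 0.481.
X–Z: 11/31 differ, p = 0.355, d = 0.481.
Y–Z: 5/31 differ, p = 0.161, d = 0.182.
The smallest distance is between Y and Z.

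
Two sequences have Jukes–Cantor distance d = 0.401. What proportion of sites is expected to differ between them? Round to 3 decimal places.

p = (3/4)(1 − e^(−4d/3)) = 0.75 × (1 − e^(-0.534667)) = 0.75 × (1 − 0.585864) = 0.310602.

0.311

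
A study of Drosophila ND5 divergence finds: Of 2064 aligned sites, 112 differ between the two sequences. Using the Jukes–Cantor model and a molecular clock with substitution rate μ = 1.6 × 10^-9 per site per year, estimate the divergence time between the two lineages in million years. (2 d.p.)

17.60

p = 112/2064 ≈ 0.054264.
d = −(3/4) ln(1 − 4p/3) = −0.75 ln(1 − 0.072352) = −0.75 ln(0.927648)
  = −0.75 × (-0.075103) = 0.056327 substitutions/site.
Under a molecular clock d = 2μt, so t = d/(2μ) = 0.056327 / (2 × 1.6 × 10^-9) = 17.60 million years.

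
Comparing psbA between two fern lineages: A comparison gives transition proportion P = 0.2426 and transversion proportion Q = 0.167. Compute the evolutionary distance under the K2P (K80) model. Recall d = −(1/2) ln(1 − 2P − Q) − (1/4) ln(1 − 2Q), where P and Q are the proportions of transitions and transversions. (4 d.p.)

0.6297

Under the Kimura two-parameter model, d = −½ ln(1 − 2P − Q) − ¼ ln(1 − 2Q).
1 − 2P − Q = 0.3478, giving −½ ln(0.3478) = 0.528064.
1 − 2Q = 0.666, giving −¼ ln(0.666) = 0.101616.
d = 0.528064 + 0.101616 = 0.629680.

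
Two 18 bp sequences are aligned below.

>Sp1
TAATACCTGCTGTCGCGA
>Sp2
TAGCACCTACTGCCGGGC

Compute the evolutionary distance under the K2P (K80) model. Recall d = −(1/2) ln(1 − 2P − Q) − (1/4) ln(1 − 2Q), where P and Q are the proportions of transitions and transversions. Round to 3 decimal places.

0.468

Of 18 sites, 4 differences are transitions and 2 are transversions, so P = 4/18 ≈ 0.222222 and Q = 2/18 ≈ 0.111111.
Under the Kimura two-parameter model, d = −½ ln(1 − 2P − Q) − ¼ ln(1 − 2Q).
1 − 2P − Q = 0.444445, giving −½ ln(0.444445) = 0.405464.
1 − 2Q = 0.777778, giving −¼ ln(0.777778) = 0.062829.
d = 0.405464 + 0.062829 = 0.468293.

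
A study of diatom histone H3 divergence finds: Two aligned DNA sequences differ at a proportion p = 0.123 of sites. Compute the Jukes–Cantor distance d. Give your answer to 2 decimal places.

0.13

d = −(3/4) ln(1 − 4p/3) = −0.75 ln(1 − 0.164) = −0.75 ln(0.836)
  = −0.75 × (-0.179127) = 0.134345 substitutions/site.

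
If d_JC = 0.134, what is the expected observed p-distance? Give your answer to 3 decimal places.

p = (3/4)(1 − e^(−4d/3)) = 0.75 × (1 − e^(-0.178667)) = 0.75 × (1 − 0.836384) = 0.122712.

0.123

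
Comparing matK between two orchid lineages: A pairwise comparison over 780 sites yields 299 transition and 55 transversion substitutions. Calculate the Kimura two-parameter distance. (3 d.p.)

P = 299/780 ≈ 0.383333 and Q = 55/780 ≈ 0.070513.
Under the Kimura two-parameter model, d = −½ ln(1 − 2P − Q) − ¼ ln(1 − 2Q).
1 − 2P − Q = 0.162821, giving −½ ln(0.162821) = 0.907552.
1 − 2Q = 0.858974, giving −¼ ln(0.858974) = 0.038004.
d = 0.907552 + 0.038004 = 0.945556.

0.946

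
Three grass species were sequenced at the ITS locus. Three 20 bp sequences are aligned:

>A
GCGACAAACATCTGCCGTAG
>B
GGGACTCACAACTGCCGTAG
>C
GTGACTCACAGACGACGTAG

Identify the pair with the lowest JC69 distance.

A–B: 4/20 differ, p = 0.200, d = 0.233.
A–C: 7/20 differ, p = 0.350, d = 0.471.
B–C: 5/20 differ, p = 0.250, d = 0.304.
The smallest distance is between A and B.

A and B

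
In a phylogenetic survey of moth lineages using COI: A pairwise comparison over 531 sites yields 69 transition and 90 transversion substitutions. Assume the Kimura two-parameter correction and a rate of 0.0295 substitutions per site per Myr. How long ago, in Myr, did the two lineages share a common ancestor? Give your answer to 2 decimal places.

P = 69/531 ≈ 0.129944 and Q = 90/531 ≈ 0.169492.
Under the Kimura two-parameter model, d = −½ ln(1 − 2P − Q) − ¼ ln(1 − 2Q).
1 − 2P − Q = 0.57062, giving −½ ln(0.57062) = 0.280516.
1 − 2Q = 0.661016, giving −¼ ln(0.661016) = 0.103494.
d = 0.280516 + 0.103494 = 0.384010.
Under a molecular clock d = 2μt, so t = d/(2μ) = 0.384010 / (2 × 0.0295) = 6.51 Myr.

6.51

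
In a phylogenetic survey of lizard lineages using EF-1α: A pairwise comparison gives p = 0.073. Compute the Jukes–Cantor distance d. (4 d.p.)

0.0768

d = −(3/4) ln(1 − 4p/3) = −0.75 ln(1 − 0.097333) = −0.75 ln(0.902667)
  = −0.75 × (-0.102402) = 0.076802 substitutions/site.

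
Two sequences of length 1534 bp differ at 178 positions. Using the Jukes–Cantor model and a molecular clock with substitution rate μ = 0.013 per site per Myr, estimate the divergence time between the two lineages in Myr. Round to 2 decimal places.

p = 178/1534 ≈ 0.116037.
d = −(3/4) ln(1 − 4p/3) = −0.75 ln(1 − 0.154716) = −0.75 ln(0.845284)
  = −0.75 × (-0.168083) = 0.126062 substitutions/site.
Under a molecular clock d = 2μt, so t = d/(2μ) = 0.126062 / (2 × 0.013) = 4.85 Myr.

4.85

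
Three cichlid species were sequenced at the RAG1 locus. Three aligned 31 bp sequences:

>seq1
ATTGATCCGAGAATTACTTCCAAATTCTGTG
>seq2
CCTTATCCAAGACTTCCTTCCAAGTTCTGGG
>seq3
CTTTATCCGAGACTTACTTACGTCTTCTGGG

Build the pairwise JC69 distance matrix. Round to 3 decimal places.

d(seq1,seq2) = 0.316, d(seq1,seq3) = 0.316, d(seq2,seq3) = 0.269

seq1–seq2: 8/31 sites differ → p ≈ 0.258065, d = −0.75 ln(1 − 0.344087) = 0.316295 ≈ 0.316.
seq1–seq3: 8/31 sites differ → p ≈ 0.258065, d = −0.75 ln(1 − 0.344087) = 0.316295 ≈ 0.316.
seq2–seq3: 7/31 sites differ → p ≈ 0.225806, d = −0.75 ln(1 − 0.301075) = 0.268659 ≈ 0.269.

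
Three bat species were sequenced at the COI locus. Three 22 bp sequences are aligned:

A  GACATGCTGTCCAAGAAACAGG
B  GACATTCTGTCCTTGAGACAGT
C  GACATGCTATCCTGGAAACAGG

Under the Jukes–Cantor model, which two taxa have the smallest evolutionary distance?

A and C

A–B: 5/22 differ, p = 0.227, d = 0.271.
A–C: 3/22 differ, p = 0.136, d = 0.151.
B–C: 5/22 differ, p = 0.227, d = 0.271.
The smallest distance is between A and C.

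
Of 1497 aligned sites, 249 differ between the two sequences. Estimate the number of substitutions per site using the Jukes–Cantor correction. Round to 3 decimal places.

0.188

p = 249/1497 ≈ 0.166333.
d = −(3/4) ln(1 − 4p/3) = −0.75 ln(1 − 0.221777) = −0.75 ln(0.778223)
  = −0.75 × (-0.250742) = 0.188057 substitutions/site.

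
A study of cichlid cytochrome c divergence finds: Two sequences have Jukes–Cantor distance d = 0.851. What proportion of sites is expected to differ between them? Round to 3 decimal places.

0.509

p = (3/4)(1 − e^(−4d/3)) = 0.75 × (1 − e^(-1.134667)) = 0.75 × (1 − 0.321529) = 0.508853.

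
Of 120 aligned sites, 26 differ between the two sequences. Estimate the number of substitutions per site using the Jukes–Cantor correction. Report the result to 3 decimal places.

0.256

p = 26/120 ≈ 0.216667.
d = −(3/4) ln(1 − 4p/3) = −0.75 ln(1 − 0.288889) = −0.75 ln(0.711111)
  = −0.75 × (-0.340927) = 0.255695 substitutions/site.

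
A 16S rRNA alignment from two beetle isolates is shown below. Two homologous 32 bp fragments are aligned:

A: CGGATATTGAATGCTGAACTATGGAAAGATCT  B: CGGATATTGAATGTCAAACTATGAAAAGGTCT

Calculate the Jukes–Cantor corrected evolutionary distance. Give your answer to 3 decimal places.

0.175

The sequences differ at 5 of 32 sites (14, 15, 16, 24, 29), so p = 5/32 = 0.15625.
d = −(3/4) ln(1 − 4p/3) = −0.75 ln(1 − 0.208333) = −0.75 ln(0.791667)
  = −0.75 × (-0.233614) = 0.175211 substitutions/site.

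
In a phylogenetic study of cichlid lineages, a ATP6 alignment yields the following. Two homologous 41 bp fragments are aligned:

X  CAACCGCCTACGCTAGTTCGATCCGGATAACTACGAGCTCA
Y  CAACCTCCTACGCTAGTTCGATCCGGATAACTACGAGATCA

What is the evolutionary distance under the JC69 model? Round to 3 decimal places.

0.050

The sequences differ at 2 of 41 sites (6, 38), so p = 2/41 ≈ 0.04878.
d = −(3/4) ln(1 − 4p/3) = −0.75 ln(1 − 0.06504) = −0.75 ln(0.93496)
  = −0.75 × (-0.067252) = 0.050439 substitutions/site.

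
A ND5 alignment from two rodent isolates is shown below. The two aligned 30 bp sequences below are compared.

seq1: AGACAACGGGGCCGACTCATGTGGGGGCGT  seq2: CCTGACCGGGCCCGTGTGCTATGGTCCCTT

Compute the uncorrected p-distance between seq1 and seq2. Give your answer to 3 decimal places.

The sequences differ at 15 of 30 positions.
p = 15/30 = 0.500.

0.500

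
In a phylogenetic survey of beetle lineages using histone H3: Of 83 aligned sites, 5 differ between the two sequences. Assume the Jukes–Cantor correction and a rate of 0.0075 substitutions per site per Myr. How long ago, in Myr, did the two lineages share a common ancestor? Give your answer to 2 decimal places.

p = 5/83 ≈ 0.060241.
d = −(3/4) ln(1 − 4p/3) = −0.75 ln(1 − 0.080321) = −0.75 ln(0.919679)
  = −0.75 × (-0.083731) = 0.062798 substitutions/site.
Under a molecular clock d = 2μt, so t = d/(2μ) = 0.062798 / (2 × 0.0075) = 4.19 Myr.

4.19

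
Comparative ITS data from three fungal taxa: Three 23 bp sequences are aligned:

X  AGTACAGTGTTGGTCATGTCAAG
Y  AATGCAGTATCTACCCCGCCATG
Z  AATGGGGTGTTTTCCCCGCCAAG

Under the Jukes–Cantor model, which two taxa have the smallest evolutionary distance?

Y and Z

X–Y: 11/23 differ, p = 0.478, d = 0.761.
X–Z: 10/23 differ, p = 0.435, d = 0.650.
Y–Z: 6/23 differ, p = 0.261, d = 0.321.
The smallest distance is between Y and Z.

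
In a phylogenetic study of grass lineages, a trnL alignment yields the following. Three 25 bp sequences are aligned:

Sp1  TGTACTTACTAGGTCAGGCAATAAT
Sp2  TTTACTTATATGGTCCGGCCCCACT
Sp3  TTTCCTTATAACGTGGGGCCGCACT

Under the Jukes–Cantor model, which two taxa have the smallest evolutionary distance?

Sp2 and Sp3

Sp1–Sp2: 9/25 differ, p = 0.360, d = 0.490.
Sp1–Sp3: 11/25 differ, p = 0.440, d = 0.663.
Sp2–Sp3: 6/25 differ, p = 0.240, d = 0.289.
The smallest distance is between Sp2 and Sp3.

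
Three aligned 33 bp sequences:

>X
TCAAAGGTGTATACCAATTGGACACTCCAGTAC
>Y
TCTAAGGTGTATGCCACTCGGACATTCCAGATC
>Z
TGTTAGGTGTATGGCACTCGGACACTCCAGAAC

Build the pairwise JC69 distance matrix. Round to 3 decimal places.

d(X,Y) = 0.249, d(X,Z) = 0.293, d(Y,Z) = 0.169

X–Y: 7/33 sites differ → p ≈ 0.212121, d = −0.75 ln(1 − 0.282828) = 0.249330 ≈ 0.249.
X–Z: 8/33 sites differ → p ≈ 0.242424, d = −0.75 ln(1 − 0.323232) = 0.292820 ≈ 0.293.
Y–Z: 5/33 sites differ → p ≈ 0.151515, d = −0.75 ln(1 − 0.20202) = 0.169254 ≈ 0.169.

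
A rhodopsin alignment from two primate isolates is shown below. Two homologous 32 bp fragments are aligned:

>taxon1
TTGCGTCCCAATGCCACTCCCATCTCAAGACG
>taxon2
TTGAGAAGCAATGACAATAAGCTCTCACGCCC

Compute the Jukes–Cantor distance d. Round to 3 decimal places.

0.585

The sequences differ at 13 of 32 sites, so p = 13/32 = 0.40625.
d = −(3/4) ln(1 − 4p/3) = −0.75 ln(1 − 0.541667) = −0.75 ln(0.458333)
  = −0.75 × (-0.780159) = 0.585119 substitutions/site.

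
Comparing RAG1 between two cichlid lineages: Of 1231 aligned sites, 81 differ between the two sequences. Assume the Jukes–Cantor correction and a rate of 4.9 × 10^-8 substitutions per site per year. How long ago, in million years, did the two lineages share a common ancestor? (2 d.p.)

0.70

p = 81/1231 ≈ 0.0658.
d = −(3/4) ln(1 − 4p/3) = −0.75 ln(1 − 0.087733) = −0.75 ln(0.912267)
  = −0.75 × (-0.091823) = 0.068867 substitutions/site.
Under a molecular clock d = 2μt, so t = d/(2μ) = 0.068867 / (2 × 4.9 × 10^-8) = 0.70 million years.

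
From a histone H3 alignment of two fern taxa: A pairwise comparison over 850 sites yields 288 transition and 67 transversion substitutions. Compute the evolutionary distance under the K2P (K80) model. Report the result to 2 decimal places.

0.75

P = 288/850 ≈ 0.338824 and Q = 67/850 ≈ 0.078824.
Under the Kimura two-parameter model, d = −½ ln(1 − 2P − Q) − ¼ ln(1 − 2Q).
1 − 2P − Q = 0.243528, giving −½ ln(0.243528) = 0.706262.
1 − 2Q = 0.842352, giving −¼ ln(0.842352) = 0.042889.
d = 0.706262 + 0.042889 = 0.749151.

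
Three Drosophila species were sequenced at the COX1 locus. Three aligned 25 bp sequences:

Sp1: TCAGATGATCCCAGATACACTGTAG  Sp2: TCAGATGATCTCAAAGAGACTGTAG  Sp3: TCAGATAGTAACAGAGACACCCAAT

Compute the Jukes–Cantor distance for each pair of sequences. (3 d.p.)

d(Sp1,Sp2) = 0.180, d(Sp1,Sp3) = 0.490, d(Sp2,Sp3) = 0.572

Sp1–Sp2: 4/25 sites differ → p = 0.16, d = −0.75 ln(1 − 0.213333) = 0.179963 ≈ 0.180.
Sp1–Sp3: 9/25 sites differ → p = 0.36, d = −0.75 ln(1 − 0.48) = 0.490445 ≈ 0.490.
Sp2–Sp3: 10/25 sites differ → p = 0.4, d = −0.75 ln(1 − 0.533333) = 0.571605 ≈ 0.572.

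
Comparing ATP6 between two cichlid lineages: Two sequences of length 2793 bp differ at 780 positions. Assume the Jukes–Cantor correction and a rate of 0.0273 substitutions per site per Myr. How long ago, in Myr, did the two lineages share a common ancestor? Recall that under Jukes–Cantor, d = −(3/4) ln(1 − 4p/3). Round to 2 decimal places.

6.40

p = 780/2793 ≈ 0.27927.
d = −(3/4) ln(1 − 4p/3) = −0.75 ln(1 − 0.37236) = −0.75 ln(0.62764)
  = −0.75 × (-0.465789) = 0.349342 substitutions/site.
Under a molecular clock d = 2μt, so t = d/(2μ) = 0.349342 / (2 × 0.0273) = 6.40 Myr.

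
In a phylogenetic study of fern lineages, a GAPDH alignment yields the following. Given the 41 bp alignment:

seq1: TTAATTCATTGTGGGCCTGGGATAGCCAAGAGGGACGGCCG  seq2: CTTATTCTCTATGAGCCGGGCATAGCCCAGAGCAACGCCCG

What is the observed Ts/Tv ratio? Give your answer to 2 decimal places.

0.71

Transitions are A↔G and C↔T; transversions are all other mismatches.
Transitions: 5. Transversions: 7.
R = 5/7 = 0.714285… ≈ 0.71 (to 2 d.p.).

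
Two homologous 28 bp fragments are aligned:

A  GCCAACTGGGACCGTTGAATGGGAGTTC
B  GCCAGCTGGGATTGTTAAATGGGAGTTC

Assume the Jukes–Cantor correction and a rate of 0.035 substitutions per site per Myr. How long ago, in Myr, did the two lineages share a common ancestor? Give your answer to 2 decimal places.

2.26

The sequences differ at 4 of 28 sites (5, 12, 13, 17), so p = 4/28 ≈ 0.142857.
d = −(3/4) ln(1 − 4p/3) = −0.75 ln(1 − 0.190476) = −0.75 ln(0.809524)
  = −0.75 × (-0.211309) = 0.158482 substitutions/site.
Under a molecular clock d = 2μt, so t = d/(2μ) = 0.158482 / (2 × 0.035) = 2.26 Myr.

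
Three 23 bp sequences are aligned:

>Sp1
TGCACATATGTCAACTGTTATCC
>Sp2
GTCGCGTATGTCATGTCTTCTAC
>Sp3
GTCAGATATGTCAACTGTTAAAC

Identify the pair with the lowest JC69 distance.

Sp1 and Sp3

Sp1–Sp2: 9/23 differ, p = 0.391, d = 0.553.
Sp1–Sp3: 5/23 differ, p = 0.217, d = 0.257.
Sp2–Sp3: 8/23 differ, p = 0.348, d = 0.467.
The smallest distance is between Sp1 and Sp3.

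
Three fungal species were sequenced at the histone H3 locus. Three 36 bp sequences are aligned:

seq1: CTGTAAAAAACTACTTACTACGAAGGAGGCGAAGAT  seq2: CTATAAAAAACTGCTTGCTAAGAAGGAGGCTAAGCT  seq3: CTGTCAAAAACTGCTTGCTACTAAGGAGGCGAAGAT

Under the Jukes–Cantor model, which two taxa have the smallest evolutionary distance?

seq1–seq2: 6/36 differ, p = 0.167, d = 0.188.
seq1–seq3: 4/36 differ, p = 0.111, d = 0.120.
seq2–seq3: 6/36 differ, p = 0.167, d = 0.188.
The smallest distance is between seq1 and seq3.

seq1 and seq3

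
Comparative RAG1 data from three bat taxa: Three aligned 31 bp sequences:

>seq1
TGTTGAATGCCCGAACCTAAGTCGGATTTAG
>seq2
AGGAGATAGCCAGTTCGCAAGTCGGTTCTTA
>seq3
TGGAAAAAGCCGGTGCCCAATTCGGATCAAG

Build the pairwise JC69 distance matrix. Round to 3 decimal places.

d(seq1,seq2) = 0.691, d(seq1,seq3) = 0.481, d(seq2,seq3) = 0.481

seq1–seq2: 14/31 sites differ → p ≈ 0.451613, d = −0.75 ln(1 − 0.602151) = 0.691262 ≈ 0.691.
seq1–seq3: 11/31 sites differ → p ≈ 0.354839, d = −0.75 ln(1 − 0.473119) = 0.480585 ≈ 0.481.
seq2–seq3: 11/31 sites differ → p ≈ 0.354839, d = −0.75 ln(1 − 0.473119) = 0.480585 ≈ 0.481.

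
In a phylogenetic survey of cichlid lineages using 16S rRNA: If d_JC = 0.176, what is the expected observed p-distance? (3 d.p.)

p = (3/4)(1 − e^(−4d/3)) = 0.75 × (1 − e^(-0.234667)) = 0.75 × (1 − 0.790834) = 0.156875.

0.157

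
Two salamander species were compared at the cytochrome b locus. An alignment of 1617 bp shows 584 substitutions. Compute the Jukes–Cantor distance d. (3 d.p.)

0.493

p = 584/1617 ≈ 0.361163.
d = −(3/4) ln(1 − 4p/3) = −0.75 ln(1 − 0.481551) = −0.75 ln(0.518449)
  = −0.75 × (-0.656914) = 0.492686 substitutions/site.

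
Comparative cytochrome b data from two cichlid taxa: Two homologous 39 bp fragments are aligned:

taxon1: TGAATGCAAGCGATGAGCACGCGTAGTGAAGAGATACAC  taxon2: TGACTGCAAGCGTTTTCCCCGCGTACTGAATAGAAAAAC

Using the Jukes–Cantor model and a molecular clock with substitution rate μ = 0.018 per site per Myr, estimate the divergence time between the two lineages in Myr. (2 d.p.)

The sequences differ at 10 of 39 sites (4, 13, 15, 16, 17, 19, 26, 31, 35, 37), so p = 10/39 ≈ 0.25641.
d = −(3/4) ln(1 − 4p/3) = −0.75 ln(1 − 0.34188) = −0.75 ln(0.65812)
  = −0.75 × (-0.418368) = 0.313776 substitutions/site.
Under a molecular clock d = 2μt, so t = d/(2μ) = 0.313776 / (2 × 0.018) = 8.72 Myr.

8.72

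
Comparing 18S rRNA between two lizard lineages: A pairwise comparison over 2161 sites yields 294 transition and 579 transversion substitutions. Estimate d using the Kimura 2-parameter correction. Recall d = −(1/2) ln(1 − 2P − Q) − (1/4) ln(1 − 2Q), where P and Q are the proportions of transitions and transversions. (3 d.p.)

P = 294/2161 ≈ 0.136048 and Q = 579/2161 ≈ 0.267932.
Under the Kimura two-parameter model, d = −½ ln(1 − 2P − Q) − ¼ ln(1 − 2Q).
1 − 2P − Q = 0.459972, giving −½ ln(0.459972) = 0.388295.
1 − 2Q = 0.464136, giving −¼ ln(0.464136) = 0.191894.
d = 0.388295 + 0.191894 = 0.580189.

0.580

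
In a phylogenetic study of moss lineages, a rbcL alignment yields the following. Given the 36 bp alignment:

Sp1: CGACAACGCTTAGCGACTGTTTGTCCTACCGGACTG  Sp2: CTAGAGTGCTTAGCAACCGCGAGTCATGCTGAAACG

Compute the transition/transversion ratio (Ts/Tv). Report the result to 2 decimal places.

Transitions are A↔G and C↔T; transversions are all other mismatches.
Transitions: 9. Transversions: 6.
R = 9/6 = 1.50.

1.50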